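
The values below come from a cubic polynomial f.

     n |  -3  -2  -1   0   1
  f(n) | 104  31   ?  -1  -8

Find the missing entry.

The 4 known points determine the degree-3 polynomial uniquely.
Write f(n) = an^3 + bn^2 + cn + d. Substituting each data point gives a linear system:
  -27a + 9b - 3c + d = 104
  -8a + 4b - 2c + d = 31
  d = -1
  a + b + c + d = -8
Solving the system yields a = -4, b = -1, c = -2, d = -1.
So f(n) = -4n^3 - n^2 - 2n - 1.
Then f(-1) = 4.

4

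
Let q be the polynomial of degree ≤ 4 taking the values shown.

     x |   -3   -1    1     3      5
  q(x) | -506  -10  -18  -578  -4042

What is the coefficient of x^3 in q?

Write q(x) = ax^4 + bx^3 + cx^2 + dx + e. Substituting each data point gives a linear system:
  81a - 27b + 9c - 3d + e = -506
  a - b + c - d + e = -10
  a + b + c + d + e = -18
  81a + 27b + 9c + 3d + e = -578
  625a + 125b + 25c + 5d + e = -4042
Solving the system yields a = -6, b = -1, c = -6, d = -3, e = -2.
So q(x) = -6x^4 - x^3 - 6x^2 - 3x - 2.
The coefficient of x^3 is -1.

-1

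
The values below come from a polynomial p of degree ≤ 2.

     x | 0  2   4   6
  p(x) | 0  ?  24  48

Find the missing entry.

8

The 3 known points determine the degree-2 polynomial uniquely.
Write p(x) = ax^2 + bx + c. Substituting each data point gives a linear system:
  c = 0
  16a + 4b + c = 24
  36a + 6b + c = 48
Solving the system yields a = 1, b = 2, c = 0.
So p(x) = x^2 + 2x.
Then p(2) = 8.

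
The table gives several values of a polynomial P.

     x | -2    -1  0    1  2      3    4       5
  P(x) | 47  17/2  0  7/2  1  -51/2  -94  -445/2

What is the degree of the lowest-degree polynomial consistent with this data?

Forward differences of the values at x = -2, -1, 0, 1, 2, 3, 4, 5:
  P  : 47  17/2  0  7/2  1  -51/2  -94  -445/2
  Δ  : -77/2  -17/2  7/2  -5/2  -53/2  -137/2  -257/2
  Δ^2: 30  12  -6  -24  -42  -60
  Δ^3: -18  -18  -18  -18  -18
  Δ^4: 0  0  0  0
  Δ^5: 0  0  0
  Δ^6: 0  0
  Δ^7: 0
The third differences are constant (-18) and nonzero, while all higher differences vanish, so the minimal degree is 3.

3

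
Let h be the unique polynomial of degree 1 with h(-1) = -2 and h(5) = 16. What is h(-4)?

-11

Write h(n) = an + b. Substituting each data point gives a linear system:
  -a + b = -2
  5a + b = 16
Solving the system yields a = 3, b = 1.
So h(n) = 3n + 1.
Then h(-4) = -11.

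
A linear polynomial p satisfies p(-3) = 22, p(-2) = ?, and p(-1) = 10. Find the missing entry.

16

On equispaced nodes a degree-1 polynomial has vanishing second forward difference, so
  p(-3) - 2·p(-2) + p(-1) = 0.
Substituting the known values and solving for p(-2):
  -2·p(-2) = -32
  p(-2) = 16.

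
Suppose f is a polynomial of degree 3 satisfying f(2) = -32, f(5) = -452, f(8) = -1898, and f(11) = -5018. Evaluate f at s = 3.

Forward differences of the values at s = 2, 5, 8, 11:
  f  : -32  -452  -1898  -5018
  Δ  : -420  -1446  -3120
  Δ^2: -1026  -1674
  Δ^3: -648
The third differences are constant, confirming degree 3.
Interpolating (Newton forward form) and evaluating at s = 3 gives f(3) = -98.

-98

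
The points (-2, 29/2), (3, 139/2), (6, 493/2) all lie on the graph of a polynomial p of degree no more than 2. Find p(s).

p(s) = 6s^2 + 5s + 1/2

Using the Lagrange interpolation formula with nodes -2, 3, 6:
  L_0(s) = (s - 3)(s - 6) / 40
  L_1(s) = (s + 2)(s - 6) / -15
  L_2(s) = (s + 2)(s - 3) / 24
Then p(s) = 29/2·L_0(s) + 139/2·L_1(s) + 493/2·L_2(s).
Expanding and collecting terms gives p(s) = 6s² + 5s + 1/2.
Check: p(-2) = 29/2. ✓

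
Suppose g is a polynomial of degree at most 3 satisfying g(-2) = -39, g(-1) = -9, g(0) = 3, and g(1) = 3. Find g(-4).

Using the Lagrange interpolation formula with nodes -2, -1, 0, 1:
  L_0(t) = (t + 1)t(t - 1) / -6
  L_1(t) = (t + 2)t(t - 1) / 2
  L_2(t) = (t + 2)(t + 1)(t - 1) / -2
  L_3(t) = (t + 2)(t + 1)t / 6
Then g(t) = -39·L_0(t) - 9·L_1(t) + 3·L_2(t) + 3·L_3(t).
Expanding and collecting terms gives g(t) = t^3 - 6t^2 + 5t + 3.
Evaluating at t = -4: g(-4) = -177.

-177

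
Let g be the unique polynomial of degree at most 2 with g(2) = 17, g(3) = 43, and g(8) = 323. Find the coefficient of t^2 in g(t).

5

Write g(t) = at^2 + bt + c. Substituting each data point gives a linear system:
  4a + 2b + c = 17
  9a + 3b + c = 43
  64a + 8b + c = 323
Solving the system yields a = 5, b = 1, c = -5.
So g(t) = 5t² + t - 5.
The leading coefficient is 5.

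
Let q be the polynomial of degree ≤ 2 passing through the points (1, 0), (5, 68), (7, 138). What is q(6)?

Write q(s) = as^2 + bs + c. Substituting each data point gives a linear system:
  a + b + c = 0
  25a + 5b + c = 68
  49a + 7b + c = 138
Solving the system yields a = 3, b = -1, c = -2.
So q(s) = 3s² - s - 2.
Then q(6) = 100.

100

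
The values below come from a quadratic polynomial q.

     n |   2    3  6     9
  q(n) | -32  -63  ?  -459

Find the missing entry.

The 3 known points determine the degree-2 polynomial uniquely.
Write q(n) = an^2 + bn + c. Substituting each data point gives a linear system:
  4a + 2b + c = -32
  9a + 3b + c = -63
  81a + 9b + c = -459
Solving the system yields a = -5, b = -6, c = 0.
So q(n) = -5n^2 - 6n.
Then q(6) = -216.

-216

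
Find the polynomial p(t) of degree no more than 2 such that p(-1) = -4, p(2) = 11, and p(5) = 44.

Write p(t) = at^2 + bt + c. Substituting each data point gives a linear system:
  a - b + c = -4
  4a + 2b + c = 11
  25a + 5b + c = 44
Solving the system yields a = 1, b = 4, c = -1.
So p(t) = t^2 + 4t - 1.
Check: p(5) = 44. ✓

p(t) = t^2 + 4t - 1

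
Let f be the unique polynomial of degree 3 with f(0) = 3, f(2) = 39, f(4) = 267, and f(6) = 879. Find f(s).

f(s) = 4s^3 + 2s + 3

Using the Lagrange interpolation formula with nodes 0, 2, 4, 6:
  L_0(s) = (s - 2)(s - 4)(s - 6) / -48
  L_1(s) = s(s - 4)(s - 6) / 16
  L_2(s) = s(s - 2)(s - 6) / -16
  L_3(s) = s(s - 2)(s - 4) / 48
Then f(s) = 3·L_0(s) + 39·L_1(s) + 267·L_2(s) + 879·L_3(s).
Expanding and collecting terms gives f(s) = 4s³ + 2s + 3.
Check: f(6) = 879. ✓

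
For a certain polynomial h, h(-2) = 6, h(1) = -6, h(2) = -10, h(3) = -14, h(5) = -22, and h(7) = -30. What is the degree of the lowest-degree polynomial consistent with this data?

1

Divided differences on the nodes -2, 1, 2, 3, 5, 7:
  order 0: 6  -6  -10  -14  -22  -30
  order 1: -4  -4  -4  -4  -4
  order 2: 0  0  0  0
  order 3: 0  0  0
  order 4: 0  0
  order 5: 0
The order-1 divided differences are all -4 (nonzero) and every higher order vanishes, so the data lies on a polynomial of degree exactly 1.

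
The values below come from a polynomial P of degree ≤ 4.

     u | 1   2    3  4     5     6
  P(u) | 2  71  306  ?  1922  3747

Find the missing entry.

On equispaced nodes a degree-4 polynomial has vanishing fifth forward difference, so
  - P(1) + 5·P(2) - 10·P(3) + 10·P(4) - 5·P(5) + P(6) = 0.
Substituting the known values and solving for P(4):
  10·P(4) = 8570
  P(4) = 857.

857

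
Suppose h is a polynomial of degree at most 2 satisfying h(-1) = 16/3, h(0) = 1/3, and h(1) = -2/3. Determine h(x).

h(x) = 2x^2 - 3x + 1/3

Using the Lagrange interpolation formula with nodes -1, 0, 1:
  L_0(x) = x(x - 1) / 2
  L_1(x) = (x + 1)(x - 1) / -1
  L_2(x) = (x + 1)x / 2
Then h(x) = 16/3·L_0(x) + 1/3·L_1(x) - 2/3·L_2(x).
Expanding and collecting terms gives h(x) = 2x² - 3x + 1/3.
Check: h(1) = -2/3. ✓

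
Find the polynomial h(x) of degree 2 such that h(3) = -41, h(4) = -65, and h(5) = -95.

Write h(x) = ax^2 + bx + c. Substituting each data point gives a linear system:
  9a + 3b + c = -41
  16a + 4b + c = -65
  25a + 5b + c = -95
Solving the system yields a = -3, b = -3, c = -5.
So h(x) = -3x^2 - 3x - 5.
Check: h(4) = -65. ✓

h(x) = -3x^2 - 3x - 5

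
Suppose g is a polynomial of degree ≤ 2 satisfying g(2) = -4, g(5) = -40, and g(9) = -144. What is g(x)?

Using the Lagrange interpolation formula with nodes 2, 5, 9:
  L_0(x) = (x - 5)(x - 9) / 21
  L_1(x) = (x - 2)(x - 9) / -12
  L_2(x) = (x - 2)(x - 5) / 28
Then g(x) = -4·L_0(x) - 40·L_1(x) - 144·L_2(x).
Expanding and collecting terms gives g(x) = -2x^2 + 2x.
Check: g(2) = -4. ✓

g(x) = -2x^2 + 2x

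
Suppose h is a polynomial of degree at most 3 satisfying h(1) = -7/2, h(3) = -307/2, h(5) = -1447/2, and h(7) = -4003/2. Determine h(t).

h(t) = -6t^3 + (3/2)t^2 - 3t + 4

Write h(t) = at^3 + bt^2 + ct + d. Substituting each data point gives a linear system:
  a + b + c + d = -7/2
  27a + 9b + 3c + d = -307/2
  125a + 25b + 5c + d = -1447/2
  343a + 49b + 7c + d = -4003/2
Solving the system yields a = -6, b = 3/2, c = -3, d = 4.
So h(t) = -6t^3 + (3/2)t^2 - 3t + 4.
Check: h(5) = -1447/2. ✓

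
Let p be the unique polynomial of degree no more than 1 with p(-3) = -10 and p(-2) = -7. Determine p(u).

p(u) = 3u - 1

Using the Lagrange interpolation formula with nodes -3, -2:
  L_0(u) = (u + 2) / -1
  L_1(u) = (u + 3) / 1
Then p(u) = -10·L_0(u) - 7·L_1(u).
Expanding and collecting terms gives p(u) = 3u - 1.
Check: p(-3) = -10. ✓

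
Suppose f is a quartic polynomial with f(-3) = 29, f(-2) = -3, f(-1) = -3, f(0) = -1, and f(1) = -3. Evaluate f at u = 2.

Write f(u) = au^4 + bu^3 + cu^2 + du + e. Substituting each data point gives a linear system:
  81a - 27b + 9c - 3d + e = 29
  16a - 8b + 4c - 2d + e = -3
  a - b + c - d + e = -3
  e = -1
  a + b + c + d + e = -3
Solving the system yields a = 1, b = 1, c = -3, d = -1, e = -1.
So f(u) = u⁴ + u³ - 3u² - u - 1.
Then f(2) = 9.

9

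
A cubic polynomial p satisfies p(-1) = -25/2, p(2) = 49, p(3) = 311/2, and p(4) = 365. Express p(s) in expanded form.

Using the Lagrange interpolation formula with nodes -1, 2, 3, 4:
  L_0(s) = (s - 2)(s - 3)(s - 4) / -60
  L_1(s) = (s + 1)(s - 3)(s - 4) / 6
  L_2(s) = (s + 1)(s - 2)(s - 4) / -4
  L_3(s) = (s + 1)(s - 2)(s - 3) / 10
Then p(s) = -25/2·L_0(s) + 49·L_1(s) + 311/2·L_2(s) + 365·L_3(s).
Expanding and collecting terms gives p(s) = 6s³ - (5/2)s² + 5s + 1.
Check: p(-1) = -25/2. ✓

p(s) = 6s^3 - (5/2)s^2 + 5s + 1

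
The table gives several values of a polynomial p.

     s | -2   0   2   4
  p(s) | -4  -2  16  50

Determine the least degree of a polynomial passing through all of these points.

Forward differences of the values at s = -2, 0, 2, 4:
  p  : -4  -2  16  50
  Δ  : 2  18  34
  Δ^2: 16  16
  Δ^3: 0
The second differences are constant (16) and nonzero, while all higher differences vanish, so the minimal degree is 2.

2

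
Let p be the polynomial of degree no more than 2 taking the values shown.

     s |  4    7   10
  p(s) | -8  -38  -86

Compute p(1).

4

Write p(s) = as^2 + bs + c. Substituting each data point gives a linear system:
  16a + 4b + c = -8
  49a + 7b + c = -38
  100a + 10b + c = -86
Solving the system yields a = -1, b = 1, c = 4.
So p(s) = -s^2 + s + 4.
Then p(1) = 4.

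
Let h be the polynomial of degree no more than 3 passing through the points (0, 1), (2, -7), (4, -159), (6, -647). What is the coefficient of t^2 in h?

6

Write h(t) = at^3 + bt^2 + ct + d. Substituting each data point gives a linear system:
  d = 1
  8a + 4b + 2c + d = -7
  64a + 16b + 4c + d = -159
  216a + 36b + 6c + d = -647
Solving the system yields a = -4, b = 6, c = 0, d = 1.
So h(t) = -4t³ + 6t² + 1.
The coefficient of t^2 is 6.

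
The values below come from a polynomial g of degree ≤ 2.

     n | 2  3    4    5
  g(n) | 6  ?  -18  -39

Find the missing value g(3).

The 3 known points determine the degree-2 polynomial uniquely.
Write g(n) = an^2 + bn + c. Substituting each data point gives a linear system:
  4a + 2b + c = 6
  16a + 4b + c = -18
  25a + 5b + c = -39
Solving the system yields a = -3, b = 6, c = 6.
So g(n) = -3n^2 + 6n + 6.
Then g(3) = -3.

-3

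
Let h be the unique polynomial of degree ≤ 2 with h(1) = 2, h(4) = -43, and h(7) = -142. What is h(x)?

Write h(x) = ax^2 + bx + c. Substituting each data point gives a linear system:
  a + b + c = 2
  16a + 4b + c = -43
  49a + 7b + c = -142
Solving the system yields a = -3, b = 0, c = 5.
So h(x) = -3x^2 + 5.
Check: h(4) = -43. ✓

h(x) = -3x^2 + 5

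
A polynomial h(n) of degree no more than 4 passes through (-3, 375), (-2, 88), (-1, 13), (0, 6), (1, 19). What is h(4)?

1138

Using the Lagrange interpolation formula with nodes -3, -2, -1, 0, 1:
  L_0(n) = (n + 2)(n + 1)n(n - 1) / 24
  L_1(n) = (n + 3)(n + 1)n(n - 1) / -6
  L_2(n) = (n + 3)(n + 2)n(n - 1) / 4
  L_3(n) = (n + 3)(n + 2)(n + 1)(n - 1) / -6
  L_4(n) = (n + 3)(n + 2)(n + 1)n / 24
Then h(n) = 375·L_0(n) + 88·L_1(n) + 13·L_2(n) + 6·L_3(n) + 19·L_4(n).
Expanding and collecting terms gives h(n) = 4n^4 + 6n^2 + 3n + 6.
Evaluating at n = 4: h(4) = 1138.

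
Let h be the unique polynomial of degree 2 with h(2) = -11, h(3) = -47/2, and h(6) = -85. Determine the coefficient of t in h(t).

Write h(t) = at^2 + bt + c. Substituting each data point gives a linear system:
  4a + 2b + c = -11
  9a + 3b + c = -47/2
  36a + 6b + c = -85
Solving the system yields a = -2, b = -5/2, c = 2.
So h(t) = -2t² - (5/2)t + 2.
The coefficient of t is -5/2.

-5/2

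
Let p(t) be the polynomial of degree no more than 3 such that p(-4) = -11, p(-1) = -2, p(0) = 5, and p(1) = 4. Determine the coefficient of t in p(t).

4

Write p(t) = at^3 + bt^2 + ct + d. Substituting each data point gives a linear system:
  -64a + 16b - 4c + d = -11
  -a + b - c + d = -2
  d = 5
  a + b + c + d = 4
Solving the system yields a = -1, b = -4, c = 4, d = 5.
So p(t) = -t³ - 4t² + 4t + 5.
The coefficient of t is 4.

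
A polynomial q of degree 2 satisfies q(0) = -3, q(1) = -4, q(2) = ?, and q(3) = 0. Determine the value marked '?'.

-3

The 3 known points determine the degree-2 polynomial uniquely.
Write q(u) = au^2 + bu + c. Substituting each data point gives a linear system:
  c = -3
  a + b + c = -4
  9a + 3b + c = 0
Solving the system yields a = 1, b = -2, c = -3.
So q(u) = u^2 - 2u - 3.
Then q(2) = -3.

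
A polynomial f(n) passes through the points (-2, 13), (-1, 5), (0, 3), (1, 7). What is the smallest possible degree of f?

2

Forward differences of the values at n = -2, -1, 0, 1:
  f  : 13  5  3  7
  Δ  : -8  -2  4
  Δ^2: 6  6
  Δ^3: 0
The second differences are constant (6) and nonzero, while all higher differences vanish, so the minimal degree is 2.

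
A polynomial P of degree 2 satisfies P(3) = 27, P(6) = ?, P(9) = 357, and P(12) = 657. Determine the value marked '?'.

On equispaced nodes a degree-2 polynomial has vanishing third forward difference, so
  - P(3) + 3·P(6) - 3·P(9) + P(12) = 0.
Substituting the known values and solving for P(6):
  3·P(6) = 441
  P(6) = 147.

147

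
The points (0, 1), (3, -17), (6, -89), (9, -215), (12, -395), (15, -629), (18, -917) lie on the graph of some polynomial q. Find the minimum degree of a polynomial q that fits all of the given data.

2

Forward differences of the values at s = 0, 3, 6, 9, 12, 15, 18:
  q  : 1  -17  -89  -215  -395  -629  -917
  Δ  : -18  -72  -126  -180  -234  -288
  Δ^2: -54  -54  -54  -54  -54
  Δ^3: 0  0  0  0
  Δ^4: 0  0  0
  Δ^5: 0  0
  Δ^6: 0
The second differences are constant (-54) and nonzero, while all higher differences vanish, so the minimal degree is 2.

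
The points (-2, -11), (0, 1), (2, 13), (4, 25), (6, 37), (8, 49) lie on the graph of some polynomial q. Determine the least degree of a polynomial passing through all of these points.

Forward differences of the values at n = -2, 0, 2, 4, 6, 8:
  q  : -11  1  13  25  37  49
  Δ  : 12  12  12  12  12
  Δ^2: 0  0  0  0
  Δ^3: 0  0  0
  Δ^4: 0  0
  Δ^5: 0
The first differences are constant (12) and nonzero, while all higher differences vanish, so the minimal degree is 1.

1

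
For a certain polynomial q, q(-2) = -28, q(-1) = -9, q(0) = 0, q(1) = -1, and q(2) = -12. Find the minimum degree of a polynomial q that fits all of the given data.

2

Forward differences of the values at s = -2, -1, 0, 1, 2:
  q  : -28  -9  0  -1  -12
  Δ  : 19  9  -1  -11
  Δ^2: -10  -10  -10
  Δ^3: 0  0
  Δ^4: 0
The second differences are constant (-10) and nonzero, while all higher differences vanish, so the minimal degree is 2.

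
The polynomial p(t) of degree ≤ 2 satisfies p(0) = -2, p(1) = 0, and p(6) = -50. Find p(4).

Using the Lagrange interpolation formula with nodes 0, 1, 6:
  L_0(t) = (t - 1)(t - 6) / 6
  L_1(t) = t(t - 6) / -5
  L_2(t) = t(t - 1) / 30
Then p(t) = -2·L_0(t) + 0·L_1(t) - 50·L_2(t).
Expanding and collecting terms gives p(t) = -2t² + 4t - 2.
Evaluating at t = 4: p(4) = -18.

-18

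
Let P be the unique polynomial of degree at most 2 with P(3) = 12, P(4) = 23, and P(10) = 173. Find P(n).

P(n) = 2n^2 - 3n + 3

Write P(n) = an^2 + bn + c. Substituting each data point gives a linear system:
  9a + 3b + c = 12
  16a + 4b + c = 23
  100a + 10b + c = 173
Solving the system yields a = 2, b = -3, c = 3.
So P(n) = 2n^2 - 3n + 3.
Check: P(10) = 173. ✓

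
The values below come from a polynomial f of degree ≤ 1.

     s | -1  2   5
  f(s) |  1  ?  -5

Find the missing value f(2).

On equispaced nodes a degree-1 polynomial has vanishing second forward difference, so
  f(-1) - 2·f(2) + f(5) = 0.
Substituting the known values and solving for f(2):
  -2·f(2) = 4
  f(2) = -2.

-2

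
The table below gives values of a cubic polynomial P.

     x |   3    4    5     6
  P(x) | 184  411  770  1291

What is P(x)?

Using the Lagrange interpolation formula with nodes 3, 4, 5, 6:
  L_0(x) = (x - 4)(x - 5)(x - 6) / -6
  L_1(x) = (x - 3)(x - 5)(x - 6) / 2
  L_2(x) = (x - 3)(x - 4)(x - 6) / -2
  L_3(x) = (x - 3)(x - 4)(x - 5) / 6
Then P(x) = 184·L_0(x) + 411·L_1(x) + 770·L_2(x) + 1291·L_3(x).
Expanding and collecting terms gives P(x) = 5x³ + 6x² - 5.
Check: P(5) = 770. ✓

P(x) = 5x^3 + 6x^2 - 5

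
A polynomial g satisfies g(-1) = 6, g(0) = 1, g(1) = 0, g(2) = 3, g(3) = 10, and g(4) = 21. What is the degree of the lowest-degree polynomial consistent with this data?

2

Forward differences of the values at u = -1, 0, 1, 2, 3, 4:
  g  : 6  1  0  3  10  21
  Δ  : -5  -1  3  7  11
  Δ^2: 4  4  4  4
  Δ^3: 0  0  0
  Δ^4: 0  0
  Δ^5: 0
The second differences are constant (4) and nonzero, while all higher differences vanish, so the minimal degree is 2.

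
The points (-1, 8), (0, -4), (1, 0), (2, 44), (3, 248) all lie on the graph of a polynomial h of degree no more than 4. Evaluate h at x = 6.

4460

Write h(x) = ax^4 + bx^3 + cx^2 + dx + e. Substituting each data point gives a linear system:
  a - b + c - d + e = 8
  e = -4
  a + b + c + d + e = 0
  16a + 8b + 4c + 2d + e = 44
  81a + 27b + 9c + 3d + e = 248
Solving the system yields a = 4, b = -4, c = 4, d = 0, e = -4.
So h(x) = 4x^4 - 4x^3 + 4x^2 - 4.
Then h(6) = 4460.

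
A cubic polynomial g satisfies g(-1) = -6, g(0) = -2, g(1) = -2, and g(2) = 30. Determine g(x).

Write g(x) = ax^3 + bx^2 + cx + d. Substituting each data point gives a linear system:
  -a + b - c + d = -6
  d = -2
  a + b + c + d = -2
  8a + 4b + 2c + d = 30
Solving the system yields a = 6, b = -2, c = -4, d = -2.
So g(x) = 6x³ - 2x² - 4x - 2.
Check: g(2) = 30. ✓

g(x) = 6x^3 - 2x^2 - 4x - 2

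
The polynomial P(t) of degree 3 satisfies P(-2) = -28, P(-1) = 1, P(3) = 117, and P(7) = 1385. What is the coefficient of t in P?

1

Write P(t) = at^3 + bt^2 + ct + d. Substituting each data point gives a linear system:
  -8a + 4b - 2c + d = -28
  -a + b - c + d = 1
  27a + 9b + 3c + d = 117
  343a + 49b + 7c + d = 1385
Solving the system yields a = 4, b = 0, c = 1, d = 6.
So P(t) = 4t^3 + t + 6.
The coefficient of t is 1.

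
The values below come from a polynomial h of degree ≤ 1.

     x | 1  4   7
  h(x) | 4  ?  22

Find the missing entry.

13

The 2 known points determine the degree-1 polynomial uniquely.
Write h(x) = ax + b. Substituting each data point gives a linear system:
  a + b = 4
  7a + b = 22
Solving the system yields a = 3, b = 1.
So h(x) = 3x + 1.
Then h(4) = 13.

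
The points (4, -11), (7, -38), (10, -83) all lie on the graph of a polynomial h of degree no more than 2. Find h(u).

Write h(u) = au^2 + bu + c. Substituting each data point gives a linear system:
  16a + 4b + c = -11
  49a + 7b + c = -38
  100a + 10b + c = -83
Solving the system yields a = -1, b = 2, c = -3.
So h(u) = -u^2 + 2u - 3.
Check: h(7) = -38. ✓

h(u) = -u^2 + 2u - 3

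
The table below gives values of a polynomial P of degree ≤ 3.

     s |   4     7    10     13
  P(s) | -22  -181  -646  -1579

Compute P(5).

Write P(s) = as^3 + bs^2 + cs + d. Substituting each data point gives a linear system:
  64a + 16b + 4c + d = -22
  343a + 49b + 7c + d = -181
  1000a + 100b + 10c + d = -646
  2197a + 169b + 13c + d = -1579
Solving the system yields a = -1, b = 4, c = -4, d = -6.
So P(s) = -s³ + 4s² - 4s - 6.
Then P(5) = -51.

-51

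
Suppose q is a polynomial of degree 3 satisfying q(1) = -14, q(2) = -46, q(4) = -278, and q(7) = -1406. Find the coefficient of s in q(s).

Write q(s) = as^3 + bs^2 + cs + d. Substituting each data point gives a linear system:
  a + b + c + d = -14
  8a + 4b + 2c + d = -46
  64a + 16b + 4c + d = -278
  343a + 49b + 7c + d = -1406
Solving the system yields a = -4, b = 0, c = -4, d = -6.
So q(s) = -4s³ - 4s - 6.
The coefficient of s is -4.

-4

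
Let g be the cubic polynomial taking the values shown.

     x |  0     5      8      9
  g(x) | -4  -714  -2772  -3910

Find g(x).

g(x) = -5x^3 - 3x^2 - 2x - 4

Using the Lagrange interpolation formula with nodes 0, 5, 8, 9:
  L_0(x) = (x - 5)(x - 8)(x - 9) / -360
  L_1(x) = x(x - 8)(x - 9) / 60
  L_2(x) = x(x - 5)(x - 9) / -24
  L_3(x) = x(x - 5)(x - 8) / 36
Then g(x) = -4·L_0(x) - 714·L_1(x) - 2772·L_2(x) - 3910·L_3(x).
Expanding and collecting terms gives g(x) = -5x^3 - 3x^2 - 2x - 4.
Check: g(0) = -4. ✓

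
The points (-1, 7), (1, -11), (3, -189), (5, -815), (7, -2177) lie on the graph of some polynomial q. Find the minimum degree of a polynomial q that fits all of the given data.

3

Forward differences of the values at u = -1, 1, 3, 5, 7:
  q  : 7  -11  -189  -815  -2177
  Δ  : -18  -178  -626  -1362
  Δ^2: -160  -448  -736
  Δ^3: -288  -288
  Δ^4: 0
The third differences are constant (-288) and nonzero, while all higher differences vanish, so the minimal degree is 3.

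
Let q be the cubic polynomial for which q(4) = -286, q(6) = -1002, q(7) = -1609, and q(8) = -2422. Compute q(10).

Using the Lagrange interpolation formula with nodes 4, 6, 7, 8:
  L_0(t) = (t - 6)(t - 7)(t - 8) / -24
  L_1(t) = (t - 4)(t - 7)(t - 8) / 4
  L_2(t) = (t - 4)(t - 6)(t - 8) / -3
  L_3(t) = (t - 4)(t - 6)(t - 7) / 8
Then q(t) = -286·L_0(t) - 1002·L_1(t) - 1609·L_2(t) - 2422·L_3(t).
Expanding and collecting terms gives q(t) = -5t^3 + 2t^2 + 2t - 6.
Evaluating at t = 10: q(10) = -4786.

-4786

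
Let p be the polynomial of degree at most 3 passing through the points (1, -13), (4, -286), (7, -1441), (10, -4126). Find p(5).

-541

Forward differences of the values at n = 1, 4, 7, 10:
  p  : -13  -286  -1441  -4126
  Δ  : -273  -1155  -2685
  Δ^2: -882  -1530
  Δ^3: -648
The third differences are constant, confirming degree 3.
Interpolating (Newton forward form) and evaluating at n = 5 gives p(5) = -541.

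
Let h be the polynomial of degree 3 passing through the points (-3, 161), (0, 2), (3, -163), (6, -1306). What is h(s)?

Using the Lagrange interpolation formula with nodes -3, 0, 3, 6:
  L_0(s) = s(s - 3)(s - 6) / -162
  L_1(s) = (s + 3)(s - 3)(s - 6) / 54
  L_2(s) = (s + 3)s(s - 6) / -54
  L_3(s) = (s + 3)s(s - 3) / 162
Then h(s) = 161·L_0(s) + 2·L_1(s) - 163·L_2(s) - 1306·L_3(s).
Expanding and collecting terms gives h(s) = -6s^3 - (1/3)s^2 + 2.
Check: h(3) = -163. ✓

h(s) = -6s^3 - (1/3)s^2 + 2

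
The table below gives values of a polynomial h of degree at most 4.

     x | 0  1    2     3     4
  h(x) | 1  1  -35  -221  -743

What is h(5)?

-1859

Write h(x) = ax^4 + bx^3 + cx^2 + dx + e. Substituting each data point gives a linear system:
  e = 1
  a + b + c + d + e = 1
  16a + 8b + 4c + 2d + e = -35
  81a + 27b + 9c + 3d + e = -221
  256a + 64b + 16c + 4d + e = -743
Solving the system yields a = -3, b = -1, c = 6, d = -2, e = 1.
So h(x) = -3x^4 - x^3 + 6x^2 - 2x + 1.
Then h(5) = -1859.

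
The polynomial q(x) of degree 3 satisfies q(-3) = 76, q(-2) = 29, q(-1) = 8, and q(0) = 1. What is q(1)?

Forward differences of the values at x = -3, -2, -1, 0:
  q  : 76  29  8  1
  Δ  : -47  -21  -7
  Δ^2: 26  14
  Δ^3: -12
The third differences are constant, confirming degree 3.
Interpolating (Newton forward form) and evaluating at x = 1 gives q(1) = -4.

-4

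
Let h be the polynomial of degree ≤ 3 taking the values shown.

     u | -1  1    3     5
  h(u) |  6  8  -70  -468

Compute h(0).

Using the Lagrange interpolation formula with nodes -1, 1, 3, 5:
  L_0(u) = (u - 1)(u - 3)(u - 5) / -48
  L_1(u) = (u + 1)(u - 3)(u - 5) / 16
  L_2(u) = (u + 1)(u - 1)(u - 5) / -16
  L_3(u) = (u + 1)(u - 1)(u - 3) / 48
Then h(u) = 6·L_0(u) + 8·L_1(u) - 70·L_2(u) - 468·L_3(u).
Expanding and collecting terms gives h(u) = -5u^3 + 5u^2 + 6u + 2.
Evaluating at u = 0: h(0) = 2.

2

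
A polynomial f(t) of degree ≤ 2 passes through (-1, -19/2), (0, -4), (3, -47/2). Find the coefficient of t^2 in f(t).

Write f(t) = at^2 + bt + c. Substituting each data point gives a linear system:
  a - b + c = -19/2
  c = -4
  9a + 3b + c = -47/2
Solving the system yields a = -3, b = 5/2, c = -4.
So f(t) = -3t^2 + (5/2)t - 4.
The leading coefficient is -3.

-3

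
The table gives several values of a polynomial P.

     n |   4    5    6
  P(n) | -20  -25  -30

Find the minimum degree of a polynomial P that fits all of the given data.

Forward differences of the values at n = 4, 5, 6:
  P  : -20  -25  -30
  Δ  : -5  -5
  Δ^2: 0
The first differences are constant (-5) and nonzero, while all higher differences vanish, so the minimal degree is 1.

1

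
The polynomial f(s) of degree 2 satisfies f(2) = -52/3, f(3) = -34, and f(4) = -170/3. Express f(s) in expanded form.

f(s) = -3s^2 - (5/3)s - 2

Write f(s) = as^2 + bs + c. Substituting each data point gives a linear system:
  4a + 2b + c = -52/3
  9a + 3b + c = -34
  16a + 4b + c = -170/3
Solving the system yields a = -3, b = -5/3, c = -2.
So f(s) = -3s² - (5/3)s - 2.
Check: f(4) = -170/3. ✓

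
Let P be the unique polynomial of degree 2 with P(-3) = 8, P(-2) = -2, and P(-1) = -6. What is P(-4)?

Using the Lagrange interpolation formula with nodes -3, -2, -1:
  L_0(u) = (u + 2)(u + 1) / 2
  L_1(u) = (u + 3)(u + 1) / -1
  L_2(u) = (u + 3)(u + 2) / 2
Then P(u) = 8·L_0(u) - 2·L_1(u) - 6·L_2(u).
Expanding and collecting terms gives P(u) = 3u^2 + 5u - 4.
Evaluating at u = -4: P(-4) = 24.

24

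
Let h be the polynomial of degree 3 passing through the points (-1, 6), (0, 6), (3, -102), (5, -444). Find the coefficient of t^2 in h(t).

Write h(t) = at^3 + bt^2 + ct + d. Substituting each data point gives a linear system:
  -a + b - c + d = 6
  d = 6
  27a + 9b + 3c + d = -102
  125a + 25b + 5c + d = -444
Solving the system yields a = -3, b = -3, c = 0, d = 6.
So h(t) = -3t^3 - 3t^2 + 6.
The coefficient of t^2 is -3.

-3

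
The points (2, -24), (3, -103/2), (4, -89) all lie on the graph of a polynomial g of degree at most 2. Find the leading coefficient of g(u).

Write g(u) = au^2 + bu + c. Substituting each data point gives a linear system:
  4a + 2b + c = -24
  9a + 3b + c = -103/2
  16a + 4b + c = -89
Solving the system yields a = -5, b = -5/2, c = 1.
So g(u) = -5u^2 - (5/2)u + 1.
The leading coefficient is -5.

-5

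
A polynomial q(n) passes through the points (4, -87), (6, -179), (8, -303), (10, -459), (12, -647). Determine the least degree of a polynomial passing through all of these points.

2

Forward differences of the values at n = 4, 6, 8, 10, 12:
  q  : -87  -179  -303  -459  -647
  Δ  : -92  -124  -156  -188
  Δ^2: -32  -32  -32
  Δ^3: 0  0
  Δ^4: 0
The second differences are constant (-32) and nonzero, while all higher differences vanish, so the minimal degree is 2.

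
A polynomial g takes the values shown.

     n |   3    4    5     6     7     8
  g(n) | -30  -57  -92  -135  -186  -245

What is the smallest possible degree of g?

2

Forward differences of the values at n = 3, 4, 5, 6, 7, 8:
  g  : -30  -57  -92  -135  -186  -245
  Δ  : -27  -35  -43  -51  -59
  Δ^2: -8  -8  -8  -8
  Δ^3: 0  0  0
  Δ^4: 0  0
  Δ^5: 0
The second differences are constant (-8) and nonzero, while all higher differences vanish, so the minimal degree is 2.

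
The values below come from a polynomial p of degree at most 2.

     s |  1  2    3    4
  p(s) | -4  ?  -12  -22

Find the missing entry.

-6

On equispaced nodes a degree-2 polynomial has vanishing third forward difference, so
  - p(1) + 3·p(2) - 3·p(3) + p(4) = 0.
Substituting the known values and solving for p(2):
  3·p(2) = -18
  p(2) = -6.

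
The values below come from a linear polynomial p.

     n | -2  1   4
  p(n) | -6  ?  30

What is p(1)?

On equispaced nodes a degree-1 polynomial has vanishing second forward difference, so
  p(-2) - 2·p(1) + p(4) = 0.
Substituting the known values and solving for p(1):
  -2·p(1) = -24
  p(1) = 12.

12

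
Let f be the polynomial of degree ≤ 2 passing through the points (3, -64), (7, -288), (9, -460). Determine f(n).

f(n) = -5n^2 - 6n - 1

Write f(n) = an^2 + bn + c. Substituting each data point gives a linear system:
  9a + 3b + c = -64
  49a + 7b + c = -288
  81a + 9b + c = -460
Solving the system yields a = -5, b = -6, c = -1.
So f(n) = -5n² - 6n - 1.
Check: f(3) = -64. ✓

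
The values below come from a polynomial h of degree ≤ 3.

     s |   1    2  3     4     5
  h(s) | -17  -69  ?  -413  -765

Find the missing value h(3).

On equispaced nodes a degree-3 polynomial has vanishing fourth forward difference, so
  h(1) - 4·h(2) + 6·h(3) - 4·h(4) + h(5) = 0.
Substituting the known values and solving for h(3):
  6·h(3) = -1146
  h(3) = -191.

-191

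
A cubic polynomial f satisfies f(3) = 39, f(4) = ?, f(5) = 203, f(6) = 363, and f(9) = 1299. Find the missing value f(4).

99

The 4 known points determine the degree-3 polynomial uniquely.
Write f(x) = ax^3 + bx^2 + cx + d. Substituting each data point gives a linear system:
  27a + 9b + 3c + d = 39
  125a + 25b + 5c + d = 203
  216a + 36b + 6c + d = 363
  729a + 81b + 9c + d = 1299
Solving the system yields a = 2, b = -2, c = 0, d = 3.
So f(x) = 2x³ - 2x² + 3.
Then f(4) = 99.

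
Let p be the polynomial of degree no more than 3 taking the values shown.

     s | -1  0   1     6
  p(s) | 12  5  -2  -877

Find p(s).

p(s) = -4s^3 - 3s + 5

Write p(s) = as^3 + bs^2 + cs + d. Substituting each data point gives a linear system:
  -a + b - c + d = 12
  d = 5
  a + b + c + d = -2
  216a + 36b + 6c + d = -877
Solving the system yields a = -4, b = 0, c = -3, d = 5.
So p(s) = -4s^3 - 3s + 5.
Check: p(1) = -2. ✓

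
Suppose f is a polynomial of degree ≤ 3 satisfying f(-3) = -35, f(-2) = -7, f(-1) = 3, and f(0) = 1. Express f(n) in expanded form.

f(n) = n^3 - 3n^2 - 6n + 1

Using the Lagrange interpolation formula with nodes -3, -2, -1, 0:
  L_0(n) = (n + 2)(n + 1)n / -6
  L_1(n) = (n + 3)(n + 1)n / 2
  L_2(n) = (n + 3)(n + 2)n / -2
  L_3(n) = (n + 3)(n + 2)(n + 1) / 6
Then f(n) = -35·L_0(n) - 7·L_1(n) + 3·L_2(n) + 1·L_3(n).
Expanding and collecting terms gives f(n) = n^3 - 3n^2 - 6n + 1.
Check: f(-3) = -35. ✓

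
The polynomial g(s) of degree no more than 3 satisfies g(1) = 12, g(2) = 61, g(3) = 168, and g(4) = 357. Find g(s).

g(s) = 4s^3 + 5s^2 + 6s - 3

Write g(s) = as^3 + bs^2 + cs + d. Substituting each data point gives a linear system:
  a + b + c + d = 12
  8a + 4b + 2c + d = 61
  27a + 9b + 3c + d = 168
  64a + 16b + 4c + d = 357
Solving the system yields a = 4, b = 5, c = 6, d = -3.
So g(s) = 4s^3 + 5s^2 + 6s - 3.
Check: g(2) = 61. ✓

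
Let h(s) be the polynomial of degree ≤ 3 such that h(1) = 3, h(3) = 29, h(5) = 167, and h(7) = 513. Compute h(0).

Using the Lagrange interpolation formula with nodes 1, 3, 5, 7:
  L_0(s) = (s - 3)(s - 5)(s - 7) / -48
  L_1(s) = (s - 1)(s - 5)(s - 7) / 16
  L_2(s) = (s - 1)(s - 3)(s - 7) / -16
  L_3(s) = (s - 1)(s - 3)(s - 5) / 48
Then h(s) = 3·L_0(s) + 29·L_1(s) + 167·L_2(s) + 513·L_3(s).
Expanding and collecting terms gives h(s) = 2s^3 - 4s^2 + 3s + 2.
Evaluating at s = 0: h(0) = 2.

2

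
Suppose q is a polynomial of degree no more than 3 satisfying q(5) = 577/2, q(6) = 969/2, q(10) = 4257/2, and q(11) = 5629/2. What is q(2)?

Using the Lagrange interpolation formula with nodes 5, 6, 10, 11:
  L_0(u) = (u - 6)(u - 10)(u - 11) / -30
  L_1(u) = (u - 5)(u - 10)(u - 11) / 20
  L_2(u) = (u - 5)(u - 6)(u - 11) / -20
  L_3(u) = (u - 5)(u - 6)(u - 10) / 30
Then q(u) = 577/2·L_0(u) + 969/2·L_1(u) + 4257/2·L_2(u) + 5629/2·L_3(u).
Expanding and collecting terms gives q(u) = 2u^3 + u^2 + 3u - 3/2.
Evaluating at u = 2: q(2) = 49/2.

49/2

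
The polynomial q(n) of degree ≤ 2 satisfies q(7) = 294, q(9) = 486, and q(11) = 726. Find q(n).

Using the Lagrange interpolation formula with nodes 7, 9, 11:
  L_0(n) = (n - 9)(n - 11) / 8
  L_1(n) = (n - 7)(n - 11) / -4
  L_2(n) = (n - 7)(n - 9) / 8
Then q(n) = 294·L_0(n) + 486·L_1(n) + 726·L_2(n).
Expanding and collecting terms gives q(n) = 6n^2.
Check: q(9) = 486. ✓

q(n) = 6n^2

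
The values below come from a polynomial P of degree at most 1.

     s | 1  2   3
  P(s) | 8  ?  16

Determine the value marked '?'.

On equispaced nodes a degree-1 polynomial has vanishing second forward difference, so
  P(1) - 2·P(2) + P(3) = 0.
Substituting the known values and solving for P(2):
  -2·P(2) = -24
  P(2) = 12.

12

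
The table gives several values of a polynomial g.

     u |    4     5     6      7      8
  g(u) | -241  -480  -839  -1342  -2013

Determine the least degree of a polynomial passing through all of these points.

3

Forward differences of the values at u = 4, 5, 6, 7, 8:
  g  : -241  -480  -839  -1342  -2013
  Δ  : -239  -359  -503  -671
  Δ^2: -120  -144  -168
  Δ^3: -24  -24
  Δ^4: 0
The third differences are constant (-24) and nonzero, while all higher differences vanish, so the minimal degree is 3.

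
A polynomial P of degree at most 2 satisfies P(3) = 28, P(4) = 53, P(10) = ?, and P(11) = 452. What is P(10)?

The 3 known points determine the degree-2 polynomial uniquely.
Write P(t) = at^2 + bt + c. Substituting each data point gives a linear system:
  9a + 3b + c = 28
  16a + 4b + c = 53
  121a + 11b + c = 452
Solving the system yields a = 4, b = -3, c = 1.
So P(t) = 4t² - 3t + 1.
Then P(10) = 371.

371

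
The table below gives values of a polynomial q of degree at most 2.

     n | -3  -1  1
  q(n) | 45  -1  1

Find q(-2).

Using the Lagrange interpolation formula with nodes -3, -1, 1:
  L_0(n) = (n + 1)(n - 1) / 8
  L_1(n) = (n + 3)(n - 1) / -4
  L_2(n) = (n + 3)(n + 1) / 8
Then q(n) = 45·L_0(n) - 1·L_1(n) + 1·L_2(n).
Expanding and collecting terms gives q(n) = 6n^2 + n - 6.
Evaluating at n = -2: q(-2) = 16.

16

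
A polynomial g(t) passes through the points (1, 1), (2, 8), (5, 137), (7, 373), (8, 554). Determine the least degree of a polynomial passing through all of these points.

Divided differences on the nodes 1, 2, 5, 7, 8:
  order 0: 1  8  137  373  554
  order 1: 7  43  118  181
  order 2: 9  15  21
  order 3: 1  1
  order 4: 0
The order-3 divided differences are all 1 (nonzero) and every higher order vanishes, so the data lies on a polynomial of degree exactly 3.

3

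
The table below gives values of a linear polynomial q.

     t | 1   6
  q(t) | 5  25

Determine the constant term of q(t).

Write q(t) = at + b. Substituting each data point gives a linear system:
  a + b = 5
  6a + b = 25
Solving the system yields a = 4, b = 1.
So q(t) = 4t + 1.
The constant term is 1.

1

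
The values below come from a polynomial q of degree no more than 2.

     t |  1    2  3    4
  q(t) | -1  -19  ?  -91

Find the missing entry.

-49

On equispaced nodes a degree-2 polynomial has vanishing third forward difference, so
  - q(1) + 3·q(2) - 3·q(3) + q(4) = 0.
Substituting the known values and solving for q(3):
  -3·q(3) = 147
  q(3) = -49.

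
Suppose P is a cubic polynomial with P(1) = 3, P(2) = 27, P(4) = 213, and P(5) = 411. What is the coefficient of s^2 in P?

2

Write P(s) = as^3 + bs^2 + cs + d. Substituting each data point gives a linear system:
  a + b + c + d = 3
  8a + 4b + 2c + d = 27
  64a + 16b + 4c + d = 213
  125a + 25b + 5c + d = 411
Solving the system yields a = 3, b = 2, c = -3, d = 1.
So P(s) = 3s^3 + 2s^2 - 3s + 1.
The coefficient of s^2 is 2.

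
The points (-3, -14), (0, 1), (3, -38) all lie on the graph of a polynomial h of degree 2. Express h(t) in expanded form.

h(t) = -3t^2 - 4t + 1

Using the Lagrange interpolation formula with nodes -3, 0, 3:
  L_0(t) = t(t - 3) / 18
  L_1(t) = (t + 3)(t - 3) / -9
  L_2(t) = (t + 3)t / 18
Then h(t) = -14·L_0(t) + 1·L_1(t) - 38·L_2(t).
Expanding and collecting terms gives h(t) = -3t² - 4t + 1.
Check: h(-3) = -14. ✓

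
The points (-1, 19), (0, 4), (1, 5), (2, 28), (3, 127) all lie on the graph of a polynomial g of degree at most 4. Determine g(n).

Write g(n) = an^4 + bn^3 + cn^2 + dn + e. Substituting each data point gives a linear system:
  a - b + c - d + e = 19
  e = 4
  a + b + c + d + e = 5
  16a + 8b + 4c + 2d + e = 28
  81a + 27b + 9c + 3d + e = 127
Solving the system yields a = 2, b = -3, c = 6, d = -4, e = 4.
So g(n) = 2n^4 - 3n^3 + 6n^2 - 4n + 4.
Check: g(-1) = 19. ✓

g(n) = 2n^4 - 3n^3 + 6n^2 - 4n + 4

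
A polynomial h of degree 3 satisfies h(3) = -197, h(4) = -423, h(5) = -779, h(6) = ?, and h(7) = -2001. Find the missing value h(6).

On equispaced nodes a degree-3 polynomial has vanishing fourth forward difference, so
  h(3) - 4·h(4) + 6·h(5) - 4·h(6) + h(7) = 0.
Substituting the known values and solving for h(6):
  -4·h(6) = 5180
  h(6) = -1295.

-1295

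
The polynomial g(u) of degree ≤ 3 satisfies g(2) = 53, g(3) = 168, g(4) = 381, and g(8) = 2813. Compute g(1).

6

Using the Lagrange interpolation formula with nodes 2, 3, 4, 8:
  L_0(u) = (u - 3)(u - 4)(u - 8) / -12
  L_1(u) = (u - 2)(u - 4)(u - 8) / 5
  L_2(u) = (u - 2)(u - 3)(u - 8) / -8
  L_3(u) = (u - 2)(u - 3)(u - 4) / 120
Then g(u) = 53·L_0(u) + 168·L_1(u) + 381·L_2(u) + 2813·L_3(u).
Expanding and collecting terms gives g(u) = 5u^3 + 4u^2 - 3.
Evaluating at u = 1: g(1) = 6.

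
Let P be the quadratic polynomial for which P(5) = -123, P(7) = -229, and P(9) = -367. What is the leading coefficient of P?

-4

Write P(u) = au^2 + bu + c. Substituting each data point gives a linear system:
  25a + 5b + c = -123
  49a + 7b + c = -229
  81a + 9b + c = -367
Solving the system yields a = -4, b = -5, c = 2.
So P(u) = -4u² - 5u + 2.
The leading coefficient is -4.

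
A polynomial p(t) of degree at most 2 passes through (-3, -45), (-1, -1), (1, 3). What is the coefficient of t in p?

Write p(t) = at^2 + bt + c. Substituting each data point gives a linear system:
  9a - 3b + c = -45
  a - b + c = -1
  a + b + c = 3
Solving the system yields a = -5, b = 2, c = 6.
So p(t) = -5t² + 2t + 6.
The coefficient of t is 2.

2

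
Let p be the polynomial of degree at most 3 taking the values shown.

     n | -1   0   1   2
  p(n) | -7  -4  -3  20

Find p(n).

Using the Lagrange interpolation formula with nodes -1, 0, 1, 2:
  L_0(n) = n(n - 1)(n - 2) / -6
  L_1(n) = (n + 1)(n - 1)(n - 2) / 2
  L_2(n) = (n + 1)n(n - 2) / -2
  L_3(n) = (n + 1)n(n - 1) / 6
Then p(n) = -7·L_0(n) - 4·L_1(n) - 3·L_2(n) + 20·L_3(n).
Expanding and collecting terms gives p(n) = 4n³ - n² - 2n - 4.
Check: p(0) = -4. ✓

p(n) = 4n^3 - n^2 - 2n - 4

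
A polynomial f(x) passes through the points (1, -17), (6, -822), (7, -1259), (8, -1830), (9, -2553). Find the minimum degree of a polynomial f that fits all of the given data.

Divided differences on the nodes 1, 6, 7, 8, 9:
  order 0: -17  -822  -1259  -1830  -2553
  order 1: -161  -437  -571  -723
  order 2: -46  -67  -76
  order 3: -3  -3
  order 4: 0
The order-3 divided differences are all -3 (nonzero) and every higher order vanishes, so the data lies on a polynomial of degree exactly 3.

3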